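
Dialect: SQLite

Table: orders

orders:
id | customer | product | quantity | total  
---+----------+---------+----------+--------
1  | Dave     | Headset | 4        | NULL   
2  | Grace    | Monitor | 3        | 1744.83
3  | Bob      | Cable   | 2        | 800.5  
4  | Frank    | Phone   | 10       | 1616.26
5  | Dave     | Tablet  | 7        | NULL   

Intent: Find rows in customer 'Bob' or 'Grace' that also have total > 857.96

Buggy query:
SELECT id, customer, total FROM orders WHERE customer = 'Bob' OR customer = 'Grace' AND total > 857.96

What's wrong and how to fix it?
Bug: AND binds tighter than OR, so this parses as customer = 'Bob' OR (customer = 'Grace' AND total > 857.96)

Fix: Group the OR with parentheses (or use IN), then AND the threshold

Corrected query:
SELECT id, customer, total FROM orders WHERE (customer = 'Bob' OR customer = 'Grace') AND total > 857.96

Result:
id | customer | total  
---+----------+--------
2  | Grace    | 1744.83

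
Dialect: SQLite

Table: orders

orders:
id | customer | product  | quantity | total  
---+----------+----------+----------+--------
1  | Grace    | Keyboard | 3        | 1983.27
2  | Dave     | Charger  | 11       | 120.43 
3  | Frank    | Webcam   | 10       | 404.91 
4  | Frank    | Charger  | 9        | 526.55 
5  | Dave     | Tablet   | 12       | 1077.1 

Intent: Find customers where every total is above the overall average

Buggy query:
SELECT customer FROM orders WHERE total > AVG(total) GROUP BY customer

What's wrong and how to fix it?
Bug: WHERE evaluates per row before aggregation, so AVG() is unavailable

Fix: Compute the overall average in a scalar subquery and compare each group's MIN against it in HAVING

Corrected query:
SELECT customer FROM orders GROUP BY customer HAVING MIN(total) > (SELECT AVG(total) FROM orders)

Result:
customer
--------
Grace   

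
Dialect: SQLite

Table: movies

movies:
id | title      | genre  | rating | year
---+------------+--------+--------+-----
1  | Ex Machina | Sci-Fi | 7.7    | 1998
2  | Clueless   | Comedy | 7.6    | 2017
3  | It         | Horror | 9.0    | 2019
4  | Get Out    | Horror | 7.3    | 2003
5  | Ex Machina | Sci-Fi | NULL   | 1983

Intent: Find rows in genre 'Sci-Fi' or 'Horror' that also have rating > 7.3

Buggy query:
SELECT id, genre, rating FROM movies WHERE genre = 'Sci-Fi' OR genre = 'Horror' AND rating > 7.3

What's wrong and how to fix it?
Bug: AND binds tighter than OR, so this parses as genre = 'Sci-Fi' OR (genre = 'Horror' AND rating > 7.3)

Fix: Group the OR with parentheses (or use IN), then AND the threshold

Corrected query:
SELECT id, genre, rating FROM movies WHERE (genre = 'Sci-Fi' OR genre = 'Horror') AND rating > 7.3

Result:
id | genre  | rating
---+--------+-------
1  | Sci-Fi | 7.7   
3  | Horror | 9     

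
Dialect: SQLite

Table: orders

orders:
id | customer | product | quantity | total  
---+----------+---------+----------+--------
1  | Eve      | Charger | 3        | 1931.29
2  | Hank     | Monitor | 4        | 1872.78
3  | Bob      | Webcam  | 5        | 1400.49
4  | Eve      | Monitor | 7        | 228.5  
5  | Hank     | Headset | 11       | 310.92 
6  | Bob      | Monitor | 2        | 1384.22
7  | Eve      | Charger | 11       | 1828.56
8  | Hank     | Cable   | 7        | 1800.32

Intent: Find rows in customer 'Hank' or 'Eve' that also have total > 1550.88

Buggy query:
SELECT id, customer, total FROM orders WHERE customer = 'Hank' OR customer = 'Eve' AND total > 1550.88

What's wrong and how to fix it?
Bug: Without parentheses, AND is evaluated before OR, so the total filter only applies to the 'Eve' branch

Fix: Add parentheses around the OR so the AND applies to both alternatives

Corrected query:
SELECT id, customer, total FROM orders WHERE (customer = 'Hank' OR customer = 'Eve') AND total > 1550.88

Result:
id | customer | total  
---+----------+--------
1  | Eve      | 1931.29
2  | Hank     | 1872.78
7  | Eve      | 1828.56
8  | Hank     | 1800.32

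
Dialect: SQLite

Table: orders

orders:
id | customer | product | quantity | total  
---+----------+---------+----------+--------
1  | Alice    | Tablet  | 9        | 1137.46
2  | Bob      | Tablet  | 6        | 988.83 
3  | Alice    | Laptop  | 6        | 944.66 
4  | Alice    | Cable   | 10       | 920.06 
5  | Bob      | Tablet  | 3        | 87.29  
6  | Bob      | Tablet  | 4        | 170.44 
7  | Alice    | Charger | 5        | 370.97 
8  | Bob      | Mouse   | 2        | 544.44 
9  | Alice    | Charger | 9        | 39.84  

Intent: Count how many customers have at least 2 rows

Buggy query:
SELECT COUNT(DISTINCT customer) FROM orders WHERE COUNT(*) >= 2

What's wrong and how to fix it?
Bug: COUNT(*) cannot appear in WHERE; the per-group count doesn't exist yet

Fix: Group first with HAVING COUNT(*) >= 2, then COUNT the resulting groups

Corrected query:
SELECT COUNT(*) FROM (SELECT customer FROM orders GROUP BY customer HAVING COUNT(*) >= 2)

Result:
COUNT(*)
--------
2       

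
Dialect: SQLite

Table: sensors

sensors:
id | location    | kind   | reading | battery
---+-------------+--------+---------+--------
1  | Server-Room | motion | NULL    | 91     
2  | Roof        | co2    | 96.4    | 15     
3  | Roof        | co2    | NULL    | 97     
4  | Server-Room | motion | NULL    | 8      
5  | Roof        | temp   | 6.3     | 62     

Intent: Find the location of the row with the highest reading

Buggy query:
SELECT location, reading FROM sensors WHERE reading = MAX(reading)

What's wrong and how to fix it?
Bug: MAX(reading) is an aggregate and cannot be used directly in WHERE

Fix: Wrap MAX in a scalar subquery so WHERE compares against a single value

Corrected query:
SELECT location, reading FROM sensors WHERE reading = (SELECT MAX(reading) FROM sensors)

Result:
location | reading
---------+--------
Roof     | 96.4   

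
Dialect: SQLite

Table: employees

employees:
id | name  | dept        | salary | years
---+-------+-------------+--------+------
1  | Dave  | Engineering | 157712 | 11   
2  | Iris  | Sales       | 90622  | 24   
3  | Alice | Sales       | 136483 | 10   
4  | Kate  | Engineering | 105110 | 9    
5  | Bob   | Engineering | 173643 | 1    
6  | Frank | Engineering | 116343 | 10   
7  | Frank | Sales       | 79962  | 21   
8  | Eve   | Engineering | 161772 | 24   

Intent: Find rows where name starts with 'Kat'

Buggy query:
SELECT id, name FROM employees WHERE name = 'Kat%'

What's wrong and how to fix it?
Bug: '=' compares the literal string including the % character; pattern matching needs LIKE

Fix: Use LIKE for wildcard pattern matching

Corrected query:
SELECT id, name FROM employees WHERE name LIKE 'Kat%'

Result:
id | name
---+-----
4  | Kate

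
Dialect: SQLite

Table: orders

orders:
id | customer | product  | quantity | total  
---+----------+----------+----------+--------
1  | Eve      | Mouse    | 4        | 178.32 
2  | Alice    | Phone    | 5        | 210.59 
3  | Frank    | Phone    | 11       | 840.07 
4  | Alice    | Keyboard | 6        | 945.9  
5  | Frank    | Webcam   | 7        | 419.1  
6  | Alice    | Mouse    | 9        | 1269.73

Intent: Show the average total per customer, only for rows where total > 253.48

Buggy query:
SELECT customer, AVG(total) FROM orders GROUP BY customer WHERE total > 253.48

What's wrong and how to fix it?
Bug: WHERE cannot follow GROUP BY

Fix: Place WHERE between FROM and GROUP BY

Corrected query:
SELECT customer, AVG(total) FROM orders WHERE total > 253.48 GROUP BY customer

Result:
customer | AVG(total)
---------+-----------
Alice    | 1107.815  
Frank    | 629.585   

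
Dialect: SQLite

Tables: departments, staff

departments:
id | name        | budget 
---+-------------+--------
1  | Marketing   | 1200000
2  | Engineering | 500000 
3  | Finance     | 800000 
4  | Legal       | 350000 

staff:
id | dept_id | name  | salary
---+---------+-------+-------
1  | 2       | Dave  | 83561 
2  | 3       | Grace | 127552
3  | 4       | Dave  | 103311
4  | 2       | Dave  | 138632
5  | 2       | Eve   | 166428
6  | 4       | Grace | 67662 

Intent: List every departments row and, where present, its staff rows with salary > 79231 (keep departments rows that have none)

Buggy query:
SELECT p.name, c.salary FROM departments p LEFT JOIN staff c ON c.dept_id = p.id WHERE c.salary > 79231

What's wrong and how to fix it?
Bug: A WHERE condition on the right-hand table after LEFT JOIN drops unmatched parents

Fix: Put 'c.salary > 79231' in the JOIN's ON clause instead of WHERE

Corrected query:
SELECT p.name, c.salary FROM departments p LEFT JOIN staff c ON c.dept_id = p.id AND c.salary > 79231

Result:
name        | salary
------------+-------
Marketing   | NULL  
Engineering | 83561 
Engineering | 138632
Engineering | 166428
Finance     | 127552
Legal       | 103311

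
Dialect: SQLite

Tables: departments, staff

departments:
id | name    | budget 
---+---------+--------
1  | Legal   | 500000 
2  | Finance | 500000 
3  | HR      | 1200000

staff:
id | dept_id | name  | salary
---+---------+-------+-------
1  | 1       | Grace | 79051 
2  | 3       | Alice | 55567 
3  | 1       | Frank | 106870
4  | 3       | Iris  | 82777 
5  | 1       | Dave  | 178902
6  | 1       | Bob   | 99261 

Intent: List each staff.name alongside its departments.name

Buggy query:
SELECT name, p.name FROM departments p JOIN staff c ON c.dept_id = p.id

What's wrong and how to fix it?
Bug: Both tables have a 'name' column; the unqualified reference is ambiguous

Fix: Qualify the column with its table alias (c.name)

Corrected query:
SELECT c.name, p.name FROM departments p JOIN staff c ON c.dept_id = p.id

Result:
name  | name 
------+------
Grace | Legal
Alice | HR   
Frank | Legal
Iris  | HR   
Dave  | Legal
Bob   | Legal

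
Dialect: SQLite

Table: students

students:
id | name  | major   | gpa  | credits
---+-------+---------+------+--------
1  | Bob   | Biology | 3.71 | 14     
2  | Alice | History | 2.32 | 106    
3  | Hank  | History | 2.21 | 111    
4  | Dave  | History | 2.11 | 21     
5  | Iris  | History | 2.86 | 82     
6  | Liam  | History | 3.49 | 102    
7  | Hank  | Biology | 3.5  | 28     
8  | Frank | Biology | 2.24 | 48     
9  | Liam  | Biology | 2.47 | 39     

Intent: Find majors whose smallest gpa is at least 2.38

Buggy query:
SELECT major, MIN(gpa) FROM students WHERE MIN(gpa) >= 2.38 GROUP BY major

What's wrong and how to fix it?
Bug: MIN() in WHERE is a misuse of aggregate

Fix: Replace WHERE with HAVING after the GROUP BY

Corrected query:
SELECT major, MIN(gpa) FROM students GROUP BY major HAVING MIN(gpa) >= 2.38

Result:
(no rows)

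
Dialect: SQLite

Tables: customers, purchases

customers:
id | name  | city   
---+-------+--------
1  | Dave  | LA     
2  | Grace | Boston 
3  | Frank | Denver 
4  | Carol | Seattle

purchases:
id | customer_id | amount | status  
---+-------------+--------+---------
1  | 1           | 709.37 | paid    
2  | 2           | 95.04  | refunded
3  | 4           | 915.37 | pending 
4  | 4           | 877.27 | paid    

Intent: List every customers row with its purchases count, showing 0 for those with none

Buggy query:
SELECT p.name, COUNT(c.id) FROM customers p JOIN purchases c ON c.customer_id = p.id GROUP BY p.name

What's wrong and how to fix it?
Bug: An inner join excludes parents with zero children

Fix: Switch to LEFT JOIN to retain unmatched parent rows

Corrected query:
SELECT p.name, COUNT(c.id) FROM customers p LEFT JOIN purchases c ON c.customer_id = p.id GROUP BY p.name

Result:
name  | COUNT(c.id)
------+------------
Carol | 2          
Dave  | 1          
Frank | 0          
Grace | 1          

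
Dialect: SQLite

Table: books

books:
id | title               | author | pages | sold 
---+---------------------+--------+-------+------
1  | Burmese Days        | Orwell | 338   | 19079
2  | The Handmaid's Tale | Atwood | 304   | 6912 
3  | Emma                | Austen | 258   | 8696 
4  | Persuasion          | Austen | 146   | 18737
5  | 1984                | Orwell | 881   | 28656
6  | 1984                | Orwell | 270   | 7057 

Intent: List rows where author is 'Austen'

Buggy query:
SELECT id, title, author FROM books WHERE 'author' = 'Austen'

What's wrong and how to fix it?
Bug: Single quotes denote string literals in SQL; the column name is being compared as a constant string

Fix: Reference the column as author without single quotes

Corrected query:
SELECT id, title, author FROM books WHERE author = 'Austen'

Result:
id | title      | author
---+------------+-------
3  | Emma       | Austen
4  | Persuasion | Austen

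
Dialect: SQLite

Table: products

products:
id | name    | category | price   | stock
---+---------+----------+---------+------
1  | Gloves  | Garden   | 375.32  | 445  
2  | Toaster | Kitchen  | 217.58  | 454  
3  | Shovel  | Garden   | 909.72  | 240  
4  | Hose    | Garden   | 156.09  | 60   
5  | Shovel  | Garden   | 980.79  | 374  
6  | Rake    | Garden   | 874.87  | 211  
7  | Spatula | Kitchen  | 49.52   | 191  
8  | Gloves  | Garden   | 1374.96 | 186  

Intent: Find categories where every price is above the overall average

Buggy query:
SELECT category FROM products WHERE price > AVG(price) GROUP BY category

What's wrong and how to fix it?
Bug: WHERE evaluates per row before aggregation, so AVG() is unavailable

Fix: Use a subquery for AVG and a HAVING MIN(...) filter so the condition holds for every row in the group

Corrected query:
SELECT category FROM products GROUP BY category HAVING MIN(price) > (SELECT AVG(price) FROM products)

Result:
(no rows)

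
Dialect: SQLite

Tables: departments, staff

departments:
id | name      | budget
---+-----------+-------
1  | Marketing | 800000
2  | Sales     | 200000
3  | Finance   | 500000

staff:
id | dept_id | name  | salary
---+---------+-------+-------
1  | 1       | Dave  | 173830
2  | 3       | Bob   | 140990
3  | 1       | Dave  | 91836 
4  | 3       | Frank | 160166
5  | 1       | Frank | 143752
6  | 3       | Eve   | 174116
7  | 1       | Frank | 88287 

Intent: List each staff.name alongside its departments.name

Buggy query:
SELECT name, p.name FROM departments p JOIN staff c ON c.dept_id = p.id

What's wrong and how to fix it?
Bug: Both tables have a 'name' column; the unqualified reference is ambiguous

Fix: Qualify the column with its table alias (c.name)

Corrected query:
SELECT c.name, p.name FROM departments p JOIN staff c ON c.dept_id = p.id

Result:
name  | name     
------+----------
Dave  | Marketing
Bob   | Finance  
Dave  | Marketing
Frank | Finance  
Frank | Marketing
Eve   | Finance  
Frank | Marketing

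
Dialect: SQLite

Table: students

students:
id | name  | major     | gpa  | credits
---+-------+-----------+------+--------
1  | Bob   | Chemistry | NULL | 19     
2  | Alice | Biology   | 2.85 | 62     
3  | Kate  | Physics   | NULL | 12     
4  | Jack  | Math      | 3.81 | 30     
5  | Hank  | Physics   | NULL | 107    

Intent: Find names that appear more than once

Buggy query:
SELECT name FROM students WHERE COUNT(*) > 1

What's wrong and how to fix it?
Bug: WHERE can't reference COUNT(*); aggregates are computed after WHERE

Fix: GROUP BY name, then filter groups with HAVING COUNT(*) > 1

Corrected query:
SELECT name FROM students GROUP BY name HAVING COUNT(*) > 1

Result:
(no rows)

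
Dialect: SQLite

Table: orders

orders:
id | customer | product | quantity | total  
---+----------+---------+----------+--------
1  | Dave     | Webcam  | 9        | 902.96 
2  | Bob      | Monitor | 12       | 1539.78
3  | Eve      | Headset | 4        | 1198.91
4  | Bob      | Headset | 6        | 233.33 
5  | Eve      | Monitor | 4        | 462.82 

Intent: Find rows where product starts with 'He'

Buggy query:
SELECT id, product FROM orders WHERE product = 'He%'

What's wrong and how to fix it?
Bug: Wildcards only work with LIKE; '=' treats '%' as a literal character

Fix: Use LIKE for wildcard pattern matching

Corrected query:
SELECT id, product FROM orders WHERE product LIKE 'He%'

Result:
id | product
---+--------
3  | Headset
4  | Headset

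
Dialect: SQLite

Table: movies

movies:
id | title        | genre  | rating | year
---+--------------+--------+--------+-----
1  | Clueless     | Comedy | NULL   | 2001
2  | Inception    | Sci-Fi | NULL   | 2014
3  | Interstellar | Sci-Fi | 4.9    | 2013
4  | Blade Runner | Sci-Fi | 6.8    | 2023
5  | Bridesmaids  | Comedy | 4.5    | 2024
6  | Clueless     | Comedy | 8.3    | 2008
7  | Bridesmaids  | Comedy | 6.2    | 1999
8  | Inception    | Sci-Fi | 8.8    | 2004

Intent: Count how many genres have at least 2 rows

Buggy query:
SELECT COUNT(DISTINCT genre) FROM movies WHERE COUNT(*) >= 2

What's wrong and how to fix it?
Bug: WHERE filters individual rows, not groups, so a group-level COUNT is invalid there

Fix: Use a subquery that GROUPs and filters with HAVING, then count its rows

Corrected query:
SELECT COUNT(*) FROM (SELECT genre FROM movies GROUP BY genre HAVING COUNT(*) >= 2)

Result:
COUNT(*)
--------
2       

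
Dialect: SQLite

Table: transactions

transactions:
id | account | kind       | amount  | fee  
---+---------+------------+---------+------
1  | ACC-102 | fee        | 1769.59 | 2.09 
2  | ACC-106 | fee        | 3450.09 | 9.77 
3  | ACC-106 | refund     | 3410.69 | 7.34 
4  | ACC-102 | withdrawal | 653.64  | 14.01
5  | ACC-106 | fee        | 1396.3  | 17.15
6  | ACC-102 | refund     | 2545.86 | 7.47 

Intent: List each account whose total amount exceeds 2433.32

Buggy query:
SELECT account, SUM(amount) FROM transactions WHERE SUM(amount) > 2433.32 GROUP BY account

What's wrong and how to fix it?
Bug: WHERE runs before GROUP BY, so aggregates aren't available there

Fix: Move the aggregate condition to a HAVING clause

Corrected query:
SELECT account, SUM(amount) FROM transactions GROUP BY account HAVING SUM(amount) > 2433.32

Result:
account | SUM(amount)
--------+------------
ACC-102 | 4969.09    
ACC-106 | 8257.08    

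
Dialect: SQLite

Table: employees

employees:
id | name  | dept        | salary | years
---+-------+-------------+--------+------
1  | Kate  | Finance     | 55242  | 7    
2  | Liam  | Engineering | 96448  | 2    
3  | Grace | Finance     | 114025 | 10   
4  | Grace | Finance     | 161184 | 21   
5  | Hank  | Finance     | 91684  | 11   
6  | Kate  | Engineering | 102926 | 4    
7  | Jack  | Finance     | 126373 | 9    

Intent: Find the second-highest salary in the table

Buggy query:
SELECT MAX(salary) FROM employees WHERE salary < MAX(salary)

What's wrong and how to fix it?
Bug: MAX(salary) on the right of the comparison is an aggregate-in-WHERE error

Fix: Put the inner MAX in a scalar subquery

Corrected query:
SELECT MAX(salary) FROM employees WHERE salary < (SELECT MAX(salary) FROM employees)

Result:
MAX(salary)
-----------
126373     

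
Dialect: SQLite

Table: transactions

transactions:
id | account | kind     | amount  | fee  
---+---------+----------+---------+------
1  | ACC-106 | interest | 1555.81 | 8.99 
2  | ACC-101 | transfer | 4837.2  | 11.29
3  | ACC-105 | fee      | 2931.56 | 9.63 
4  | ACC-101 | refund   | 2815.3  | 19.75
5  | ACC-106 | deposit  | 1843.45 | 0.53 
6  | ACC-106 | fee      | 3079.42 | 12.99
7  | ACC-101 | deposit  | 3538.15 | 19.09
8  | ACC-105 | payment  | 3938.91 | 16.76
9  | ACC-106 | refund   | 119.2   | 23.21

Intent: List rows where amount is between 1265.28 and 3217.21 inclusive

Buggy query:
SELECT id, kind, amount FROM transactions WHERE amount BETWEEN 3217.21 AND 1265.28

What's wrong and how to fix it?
Bug: BETWEEN expects the lower bound first; with 3217.21 AND 1265.28 the range is empty

Fix: Write BETWEEN 1265.28 AND 3217.21

Corrected query:
SELECT id, kind, amount FROM transactions WHERE amount BETWEEN 1265.28 AND 3217.21

Result:
id | kind     | amount 
---+----------+--------
1  | interest | 1555.81
3  | fee      | 2931.56
4  | refund   | 2815.3 
5  | deposit  | 1843.45
6  | fee      | 3079.42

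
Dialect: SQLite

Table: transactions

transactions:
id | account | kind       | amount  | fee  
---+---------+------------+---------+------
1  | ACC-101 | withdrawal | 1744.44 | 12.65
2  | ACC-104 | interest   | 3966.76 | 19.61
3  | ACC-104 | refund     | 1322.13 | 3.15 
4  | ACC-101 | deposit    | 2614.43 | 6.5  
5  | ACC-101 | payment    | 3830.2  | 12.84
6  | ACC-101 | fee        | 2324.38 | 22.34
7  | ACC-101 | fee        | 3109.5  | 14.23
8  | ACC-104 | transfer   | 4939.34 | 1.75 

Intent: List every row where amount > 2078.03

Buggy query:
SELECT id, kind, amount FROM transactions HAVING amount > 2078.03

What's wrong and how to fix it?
Bug: This is a non-aggregate query (no GROUP BY, no aggregates), so in SQLite the HAVING clause is invalid here; a row-level condition belongs in WHERE

Fix: Use WHERE for row-level filtering

Corrected query:
SELECT id, kind, amount FROM transactions WHERE amount > 2078.03

Result:
id | kind     | amount 
---+----------+--------
2  | interest | 3966.76
4  | deposit  | 2614.43
5  | payment  | 3830.2 
6  | fee      | 2324.38
7  | fee      | 3109.5 
8  | transfer | 4939.34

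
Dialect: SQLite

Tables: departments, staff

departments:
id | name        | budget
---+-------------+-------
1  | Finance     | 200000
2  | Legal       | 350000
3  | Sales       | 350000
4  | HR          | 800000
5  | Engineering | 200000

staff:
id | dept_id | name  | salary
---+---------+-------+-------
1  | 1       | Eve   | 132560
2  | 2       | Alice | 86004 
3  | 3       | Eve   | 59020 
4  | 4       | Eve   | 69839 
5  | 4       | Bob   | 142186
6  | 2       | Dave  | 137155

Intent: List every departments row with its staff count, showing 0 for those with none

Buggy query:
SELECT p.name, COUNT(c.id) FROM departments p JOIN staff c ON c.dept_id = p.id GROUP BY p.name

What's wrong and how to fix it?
Bug: INNER JOIN drops departments rows that have no matching staff rows

Fix: Use LEFT JOIN so parents without children still appear (COUNT(c.id) gives 0)

Corrected query:
SELECT p.name, COUNT(c.id) FROM departments p LEFT JOIN staff c ON c.dept_id = p.id GROUP BY p.name

Result:
name        | COUNT(c.id)
------------+------------
Engineering | 0          
Finance     | 1          
HR          | 2          
Legal       | 2          
Sales       | 1          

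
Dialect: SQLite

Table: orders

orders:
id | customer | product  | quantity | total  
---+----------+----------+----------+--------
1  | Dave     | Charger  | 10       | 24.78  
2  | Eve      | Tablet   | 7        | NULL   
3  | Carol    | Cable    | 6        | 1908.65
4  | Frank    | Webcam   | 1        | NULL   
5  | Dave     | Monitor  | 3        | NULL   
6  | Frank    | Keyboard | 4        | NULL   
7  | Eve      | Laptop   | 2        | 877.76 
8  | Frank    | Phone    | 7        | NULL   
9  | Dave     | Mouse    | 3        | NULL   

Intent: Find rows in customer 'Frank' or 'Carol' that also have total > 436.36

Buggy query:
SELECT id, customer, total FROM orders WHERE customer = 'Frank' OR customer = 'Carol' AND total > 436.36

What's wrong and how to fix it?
Bug: Without parentheses, AND is evaluated before OR, so the total filter only applies to the 'Carol' branch

Fix: Group the OR with parentheses (or use IN), then AND the threshold

Corrected query:
SELECT id, customer, total FROM orders WHERE (customer = 'Frank' OR customer = 'Carol') AND total > 436.36

Result:
id | customer | total  
---+----------+--------
3  | Carol    | 1908.65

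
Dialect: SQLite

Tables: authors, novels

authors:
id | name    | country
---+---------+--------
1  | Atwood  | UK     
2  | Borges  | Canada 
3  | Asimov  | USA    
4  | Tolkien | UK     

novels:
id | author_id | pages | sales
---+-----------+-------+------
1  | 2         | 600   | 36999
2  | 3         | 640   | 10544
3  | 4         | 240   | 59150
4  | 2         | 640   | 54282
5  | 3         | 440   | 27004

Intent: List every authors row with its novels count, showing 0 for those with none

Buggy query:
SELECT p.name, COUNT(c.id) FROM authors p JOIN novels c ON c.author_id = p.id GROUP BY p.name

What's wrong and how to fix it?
Bug: INNER JOIN drops authors rows that have no matching novels rows

Fix: Use LEFT JOIN so parents without children still appear (COUNT(c.id) gives 0)

Corrected query:
SELECT p.name, COUNT(c.id) FROM authors p LEFT JOIN novels c ON c.author_id = p.id GROUP BY p.name

Result:
name    | COUNT(c.id)
--------+------------
Asimov  | 2          
Atwood  | 0          
Borges  | 2          
Tolkien | 1          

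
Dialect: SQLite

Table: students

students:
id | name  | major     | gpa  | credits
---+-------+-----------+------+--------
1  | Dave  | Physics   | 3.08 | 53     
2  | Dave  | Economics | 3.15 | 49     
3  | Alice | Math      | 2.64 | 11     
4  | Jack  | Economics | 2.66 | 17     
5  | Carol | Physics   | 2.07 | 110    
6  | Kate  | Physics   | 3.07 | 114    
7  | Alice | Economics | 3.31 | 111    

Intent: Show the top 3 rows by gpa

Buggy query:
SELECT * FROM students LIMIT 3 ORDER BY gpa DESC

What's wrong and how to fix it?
Bug: ORDER BY cannot follow LIMIT; LIMIT is the final clause

Fix: Sort with ORDER BY, then apply LIMIT

Corrected query:
SELECT * FROM students ORDER BY gpa DESC LIMIT 3

Result:
id | name  | major     | gpa  | credits
---+-------+-----------+------+--------
7  | Alice | Economics | 3.31 | 111    
2  | Dave  | Economics | 3.15 | 49     
1  | Dave  | Physics   | 3.08 | 53     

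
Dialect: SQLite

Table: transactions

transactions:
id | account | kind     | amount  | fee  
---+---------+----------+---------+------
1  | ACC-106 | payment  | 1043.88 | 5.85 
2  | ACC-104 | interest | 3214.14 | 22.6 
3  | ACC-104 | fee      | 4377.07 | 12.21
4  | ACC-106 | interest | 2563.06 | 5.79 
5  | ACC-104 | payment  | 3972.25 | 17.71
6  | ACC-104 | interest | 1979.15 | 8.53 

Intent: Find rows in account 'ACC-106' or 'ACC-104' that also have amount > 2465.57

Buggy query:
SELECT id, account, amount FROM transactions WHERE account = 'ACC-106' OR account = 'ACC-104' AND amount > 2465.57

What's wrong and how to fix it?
Bug: Without parentheses, AND is evaluated before OR, so the amount filter only applies to the 'ACC-104' branch

Fix: Group the OR with parentheses (or use IN), then AND the threshold

Corrected query:
SELECT id, account, amount FROM transactions WHERE (account = 'ACC-106' OR account = 'ACC-104') AND amount > 2465.57

Result:
id | account | amount 
---+---------+--------
2  | ACC-104 | 3214.14
3  | ACC-104 | 4377.07
4  | ACC-106 | 2563.06
5  | ACC-104 | 3972.25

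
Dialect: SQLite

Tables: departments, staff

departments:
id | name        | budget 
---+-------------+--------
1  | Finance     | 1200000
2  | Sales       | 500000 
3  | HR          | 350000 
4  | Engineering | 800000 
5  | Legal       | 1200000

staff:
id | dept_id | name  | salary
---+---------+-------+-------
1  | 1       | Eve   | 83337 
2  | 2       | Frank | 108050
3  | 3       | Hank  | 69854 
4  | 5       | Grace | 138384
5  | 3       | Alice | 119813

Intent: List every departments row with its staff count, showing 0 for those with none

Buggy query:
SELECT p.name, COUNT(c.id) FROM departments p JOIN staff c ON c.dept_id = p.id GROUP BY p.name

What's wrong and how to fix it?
Bug: INNER JOIN drops departments rows that have no matching staff rows

Fix: Switch to LEFT JOIN to retain unmatched parent rows

Corrected query:
SELECT p.name, COUNT(c.id) FROM departments p LEFT JOIN staff c ON c.dept_id = p.id GROUP BY p.name

Result:
name        | COUNT(c.id)
------------+------------
Engineering | 0          
Finance     | 1          
HR          | 2          
Legal       | 1          
Sales       | 1          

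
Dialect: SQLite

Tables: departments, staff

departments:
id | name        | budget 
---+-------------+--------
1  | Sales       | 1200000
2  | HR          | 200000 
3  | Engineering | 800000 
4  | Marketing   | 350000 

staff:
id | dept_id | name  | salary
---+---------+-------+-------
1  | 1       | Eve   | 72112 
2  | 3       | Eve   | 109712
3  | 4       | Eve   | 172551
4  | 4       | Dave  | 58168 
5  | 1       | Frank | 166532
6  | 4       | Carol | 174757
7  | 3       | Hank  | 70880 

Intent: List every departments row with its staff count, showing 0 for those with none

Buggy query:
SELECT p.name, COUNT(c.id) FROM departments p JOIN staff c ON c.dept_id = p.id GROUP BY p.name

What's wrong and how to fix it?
Bug: An inner join excludes parents with zero children

Fix: Use LEFT JOIN so parents without children still appear (COUNT(c.id) gives 0)

Corrected query:
SELECT p.name, COUNT(c.id) FROM departments p LEFT JOIN staff c ON c.dept_id = p.id GROUP BY p.name

Result:
name        | COUNT(c.id)
------------+------------
Engineering | 2          
HR          | 0          
Marketing   | 3          
Sales       | 2          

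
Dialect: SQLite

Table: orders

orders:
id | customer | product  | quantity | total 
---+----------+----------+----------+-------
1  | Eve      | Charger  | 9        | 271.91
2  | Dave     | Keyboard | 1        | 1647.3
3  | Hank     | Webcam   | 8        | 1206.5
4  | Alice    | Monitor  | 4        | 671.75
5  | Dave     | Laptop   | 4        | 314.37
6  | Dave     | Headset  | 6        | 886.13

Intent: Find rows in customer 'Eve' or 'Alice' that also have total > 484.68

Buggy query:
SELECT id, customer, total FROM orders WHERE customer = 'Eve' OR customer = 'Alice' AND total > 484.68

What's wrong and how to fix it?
Bug: AND binds tighter than OR, so this parses as customer = 'Eve' OR (customer = 'Alice' AND total > 484.68)

Fix: Group the OR with parentheses (or use IN), then AND the threshold

Corrected query:
SELECT id, customer, total FROM orders WHERE (customer = 'Eve' OR customer = 'Alice') AND total > 484.68

Result:
id | customer | total 
---+----------+-------
4  | Alice    | 671.75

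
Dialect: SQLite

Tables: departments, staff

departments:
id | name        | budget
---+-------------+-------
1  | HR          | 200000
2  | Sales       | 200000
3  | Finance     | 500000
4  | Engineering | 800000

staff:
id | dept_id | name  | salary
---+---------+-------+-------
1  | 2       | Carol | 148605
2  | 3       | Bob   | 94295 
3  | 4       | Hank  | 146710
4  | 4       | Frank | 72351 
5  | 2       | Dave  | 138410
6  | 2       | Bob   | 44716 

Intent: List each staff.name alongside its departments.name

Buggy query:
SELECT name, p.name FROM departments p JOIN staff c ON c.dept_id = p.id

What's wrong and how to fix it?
Bug: Both tables have a 'name' column; the unqualified reference is ambiguous

Fix: Prefix ambiguous columns with the table alias

Corrected query:
SELECT c.name, p.name FROM departments p JOIN staff c ON c.dept_id = p.id

Result:
name  | name       
------+------------
Carol | Sales      
Bob   | Finance    
Hank  | Engineering
Frank | Engineering
Dave  | Sales      
Bob   | Sales      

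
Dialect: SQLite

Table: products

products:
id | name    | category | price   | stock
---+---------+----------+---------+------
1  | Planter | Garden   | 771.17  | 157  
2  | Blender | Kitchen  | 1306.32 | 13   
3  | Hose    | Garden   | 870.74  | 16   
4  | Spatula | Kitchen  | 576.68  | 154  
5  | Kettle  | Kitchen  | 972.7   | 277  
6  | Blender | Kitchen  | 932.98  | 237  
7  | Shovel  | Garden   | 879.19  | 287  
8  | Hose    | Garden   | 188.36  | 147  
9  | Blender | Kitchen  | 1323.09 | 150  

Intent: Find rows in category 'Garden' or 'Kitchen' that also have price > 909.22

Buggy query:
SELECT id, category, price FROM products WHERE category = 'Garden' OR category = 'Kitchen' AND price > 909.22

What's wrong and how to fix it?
Bug: Without parentheses, AND is evaluated before OR, so the price filter only applies to the 'Kitchen' branch

Fix: Group the OR with parentheses (or use IN), then AND the threshold

Corrected query:
SELECT id, category, price FROM products WHERE (category = 'Garden' OR category = 'Kitchen') AND price > 909.22

Result:
id | category | price  
---+----------+--------
2  | Kitchen  | 1306.32
5  | Kitchen  | 972.7  
6  | Kitchen  | 932.98 
9  | Kitchen  | 1323.09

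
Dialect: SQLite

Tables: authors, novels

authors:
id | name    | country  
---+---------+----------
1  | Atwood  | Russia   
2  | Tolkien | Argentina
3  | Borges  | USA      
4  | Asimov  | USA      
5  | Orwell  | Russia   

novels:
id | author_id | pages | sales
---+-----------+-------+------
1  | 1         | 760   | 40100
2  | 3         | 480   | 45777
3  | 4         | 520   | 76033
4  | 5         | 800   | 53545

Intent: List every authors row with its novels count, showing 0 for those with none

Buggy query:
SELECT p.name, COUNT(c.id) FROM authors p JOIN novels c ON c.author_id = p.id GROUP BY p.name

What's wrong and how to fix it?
Bug: An inner join excludes parents with zero children

Fix: Use LEFT JOIN so parents without children still appear (COUNT(c.id) gives 0)

Corrected query:
SELECT p.name, COUNT(c.id) FROM authors p LEFT JOIN novels c ON c.author_id = p.id GROUP BY p.name

Result:
name    | COUNT(c.id)
--------+------------
Asimov  | 1          
Atwood  | 1          
Borges  | 1          
Orwell  | 1          
Tolkien | 0          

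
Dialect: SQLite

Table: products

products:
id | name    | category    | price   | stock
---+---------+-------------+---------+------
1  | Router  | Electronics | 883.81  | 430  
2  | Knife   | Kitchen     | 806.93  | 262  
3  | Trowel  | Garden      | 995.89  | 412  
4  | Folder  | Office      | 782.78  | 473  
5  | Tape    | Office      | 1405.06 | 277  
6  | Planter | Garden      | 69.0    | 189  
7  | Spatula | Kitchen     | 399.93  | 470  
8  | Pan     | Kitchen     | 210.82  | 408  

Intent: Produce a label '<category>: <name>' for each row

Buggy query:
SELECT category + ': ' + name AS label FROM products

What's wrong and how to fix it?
Bug: '+' is numeric addition; on text columns SQLite converts them to 0 instead of concatenating

Fix: Replace + with || to concatenate text

Corrected query:
SELECT category || ': ' || name AS label FROM products

Result:
label              
-------------------
Electronics: Router
Kitchen: Knife     
Garden: Trowel     
Office: Folder     
Office: Tape       
Garden: Planter    
Kitchen: Spatula   
Kitchen: Pan       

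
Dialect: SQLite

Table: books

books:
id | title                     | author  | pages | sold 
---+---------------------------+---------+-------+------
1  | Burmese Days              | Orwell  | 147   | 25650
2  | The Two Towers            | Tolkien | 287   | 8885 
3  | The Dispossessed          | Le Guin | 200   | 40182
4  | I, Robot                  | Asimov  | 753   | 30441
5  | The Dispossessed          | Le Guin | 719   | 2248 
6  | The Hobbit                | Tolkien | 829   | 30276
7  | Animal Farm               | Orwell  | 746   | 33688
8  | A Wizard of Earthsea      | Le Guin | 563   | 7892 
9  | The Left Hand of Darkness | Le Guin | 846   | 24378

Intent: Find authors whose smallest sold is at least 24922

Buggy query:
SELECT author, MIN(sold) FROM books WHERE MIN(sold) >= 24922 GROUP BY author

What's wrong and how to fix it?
Bug: MIN() in WHERE is a misuse of aggregate

Fix: Replace WHERE with HAVING after the GROUP BY

Corrected query:
SELECT author, MIN(sold) FROM books GROUP BY author HAVING MIN(sold) >= 24922

Result:
author | MIN(sold)
-------+----------
Asimov | 30441    
Orwell | 25650    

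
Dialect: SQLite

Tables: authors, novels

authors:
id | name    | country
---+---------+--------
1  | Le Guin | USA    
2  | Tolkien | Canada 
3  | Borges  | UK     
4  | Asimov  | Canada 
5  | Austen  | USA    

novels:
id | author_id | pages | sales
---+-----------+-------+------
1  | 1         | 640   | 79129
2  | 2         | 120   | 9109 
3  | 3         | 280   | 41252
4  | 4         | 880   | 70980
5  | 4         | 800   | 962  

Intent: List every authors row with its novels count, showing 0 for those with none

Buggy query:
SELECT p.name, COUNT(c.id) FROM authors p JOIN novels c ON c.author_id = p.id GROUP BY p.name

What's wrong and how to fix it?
Bug: INNER JOIN drops authors rows that have no matching novels rows

Fix: Use LEFT JOIN so parents without children still appear (COUNT(c.id) gives 0)

Corrected query:
SELECT p.name, COUNT(c.id) FROM authors p LEFT JOIN novels c ON c.author_id = p.id GROUP BY p.name

Result:
name    | COUNT(c.id)
--------+------------
Asimov  | 2          
Austen  | 0          
Borges  | 1          
Le Guin | 1          
Tolkien | 1          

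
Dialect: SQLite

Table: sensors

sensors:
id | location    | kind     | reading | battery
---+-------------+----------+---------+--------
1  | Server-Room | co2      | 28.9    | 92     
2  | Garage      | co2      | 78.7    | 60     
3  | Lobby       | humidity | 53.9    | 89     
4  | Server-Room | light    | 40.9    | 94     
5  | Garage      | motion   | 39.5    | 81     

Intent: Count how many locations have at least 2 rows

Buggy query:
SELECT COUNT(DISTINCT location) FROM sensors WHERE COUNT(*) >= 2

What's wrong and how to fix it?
Bug: COUNT(*) cannot appear in WHERE; the per-group count doesn't exist yet

Fix: Group first with HAVING COUNT(*) >= 2, then COUNT the resulting groups

Corrected query:
SELECT COUNT(*) FROM (SELECT location FROM sensors GROUP BY location HAVING COUNT(*) >= 2)

Result:
COUNT(*)
--------
2       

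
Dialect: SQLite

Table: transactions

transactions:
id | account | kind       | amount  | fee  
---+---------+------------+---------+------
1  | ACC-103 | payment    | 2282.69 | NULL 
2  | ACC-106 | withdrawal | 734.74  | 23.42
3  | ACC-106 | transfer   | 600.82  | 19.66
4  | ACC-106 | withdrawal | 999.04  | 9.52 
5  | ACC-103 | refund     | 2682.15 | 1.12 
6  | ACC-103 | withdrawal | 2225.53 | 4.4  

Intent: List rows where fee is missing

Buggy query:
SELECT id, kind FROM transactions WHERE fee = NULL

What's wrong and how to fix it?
Bug: '= NULL' is always unknown in SQL three-valued logic, so no rows match

Fix: Use IS NULL to test for NULL

Corrected query:
SELECT id, kind FROM transactions WHERE fee IS NULL

Result:
id | kind   
---+--------
1  | payment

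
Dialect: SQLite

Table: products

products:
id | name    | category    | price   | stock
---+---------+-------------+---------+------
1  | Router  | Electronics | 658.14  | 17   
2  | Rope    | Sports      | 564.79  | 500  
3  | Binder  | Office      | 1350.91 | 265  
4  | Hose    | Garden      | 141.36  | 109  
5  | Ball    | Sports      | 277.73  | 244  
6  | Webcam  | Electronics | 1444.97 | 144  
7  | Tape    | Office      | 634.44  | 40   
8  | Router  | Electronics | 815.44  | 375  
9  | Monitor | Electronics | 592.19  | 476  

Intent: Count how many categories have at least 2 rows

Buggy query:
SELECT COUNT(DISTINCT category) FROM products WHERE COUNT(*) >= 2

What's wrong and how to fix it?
Bug: COUNT(*) cannot appear in WHERE; the per-group count doesn't exist yet

Fix: Group first with HAVING COUNT(*) >= 2, then COUNT the resulting groups

Corrected query:
SELECT COUNT(*) FROM (SELECT category FROM products GROUP BY category HAVING COUNT(*) >= 2)

Result:
COUNT(*)
--------
3       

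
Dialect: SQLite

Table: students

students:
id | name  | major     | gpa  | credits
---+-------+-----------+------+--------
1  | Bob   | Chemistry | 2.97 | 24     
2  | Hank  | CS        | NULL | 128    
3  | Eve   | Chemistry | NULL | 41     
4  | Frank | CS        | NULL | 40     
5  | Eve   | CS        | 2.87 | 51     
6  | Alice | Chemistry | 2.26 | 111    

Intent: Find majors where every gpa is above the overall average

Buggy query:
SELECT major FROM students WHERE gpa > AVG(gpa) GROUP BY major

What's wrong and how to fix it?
Bug: WHERE evaluates per row before aggregation, so AVG() is unavailable

Fix: Use a subquery for AVG and a HAVING MIN(...) filter so the condition holds for every row in the group

Corrected query:
SELECT major FROM students GROUP BY major HAVING MIN(gpa) > (SELECT AVG(gpa) FROM students)

Result:
major
-----
CS   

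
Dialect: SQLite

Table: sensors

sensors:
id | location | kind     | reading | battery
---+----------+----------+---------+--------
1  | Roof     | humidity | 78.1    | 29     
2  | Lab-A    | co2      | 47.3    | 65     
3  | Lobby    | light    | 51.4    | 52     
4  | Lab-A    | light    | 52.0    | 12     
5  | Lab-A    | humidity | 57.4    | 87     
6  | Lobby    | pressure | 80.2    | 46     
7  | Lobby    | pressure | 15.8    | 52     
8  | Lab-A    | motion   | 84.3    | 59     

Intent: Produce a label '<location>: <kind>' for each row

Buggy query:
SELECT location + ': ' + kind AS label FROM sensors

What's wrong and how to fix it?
Bug: '+' is numeric addition; on text columns SQLite converts them to 0 instead of concatenating

Fix: Replace + with || to concatenate text

Corrected query:
SELECT location || ': ' || kind AS label FROM sensors

Result:
label          
---------------
Roof: humidity 
Lab-A: co2     
Lobby: light   
Lab-A: light   
Lab-A: humidity
Lobby: pressure
Lobby: pressure
Lab-A: motion  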